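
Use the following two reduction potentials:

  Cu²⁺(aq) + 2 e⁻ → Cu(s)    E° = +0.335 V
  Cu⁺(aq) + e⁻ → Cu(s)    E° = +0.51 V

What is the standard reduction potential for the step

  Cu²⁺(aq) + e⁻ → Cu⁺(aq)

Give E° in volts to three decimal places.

+0.160 V

Sequential free energies add, so n₃E°₃ = n₁E°₁ + n₂E°₂.
With n₃ = 2, and the known step contributing 1×(+0.51) V, the unknown satisfies 1·E° = 2×(+0.335) − 1×(+0.51) = +0.160.
E° = +0.160 / 1 = +0.160 V.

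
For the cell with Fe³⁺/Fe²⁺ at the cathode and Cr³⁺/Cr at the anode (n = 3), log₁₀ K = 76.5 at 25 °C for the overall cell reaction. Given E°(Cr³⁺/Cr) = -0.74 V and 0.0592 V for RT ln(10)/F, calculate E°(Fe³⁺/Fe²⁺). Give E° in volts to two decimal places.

+0.77 V

E°cell = (0.0592/n)·log K = (0.0592/3)(76.5) = +1.510 V.
Since Fe³⁺/Fe²⁺ is the cathode and Cr³⁺/Cr the anode, E°cell = E°(Fe³⁺/Fe²⁺) − E°(Cr³⁺/Cr).
So E°(Fe³⁺/Fe²⁺) = E°cell + E°(Cr³⁺/Cr) = +1.510 + (-0.74) = +0.77 V.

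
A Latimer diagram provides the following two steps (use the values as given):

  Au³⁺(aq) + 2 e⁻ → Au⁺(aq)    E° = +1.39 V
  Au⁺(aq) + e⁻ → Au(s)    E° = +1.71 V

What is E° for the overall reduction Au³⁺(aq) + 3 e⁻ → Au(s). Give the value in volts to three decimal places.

Standard free energies of sequential steps add: ΔG°₃ = ΔG°₁ + ΔG°₂, so n₃E°₃ = n₁E°₁ + n₂E°₂.
E°₃ = (2×+1.39 + 1×+1.71) / 3 = (+4.490) / 3 = +1.497 V.

+1.497 V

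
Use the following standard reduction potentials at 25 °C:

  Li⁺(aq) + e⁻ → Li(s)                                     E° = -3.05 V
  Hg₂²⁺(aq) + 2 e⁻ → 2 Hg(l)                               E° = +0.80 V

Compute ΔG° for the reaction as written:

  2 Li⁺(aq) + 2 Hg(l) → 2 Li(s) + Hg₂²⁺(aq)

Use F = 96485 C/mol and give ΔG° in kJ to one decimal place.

As written, Li⁺/Li is reduced (cathode) and Hg₂²⁺/Hg is oxidised (anode), so E°cell = (-3.05) − (+0.80) = -3.85 V.
Balancing electrons gives n = 2.
ΔG° = −nFE° = −(2)(96485)(-3.85) = 742,934 J = +742.9 kJ.

+742.9 kJ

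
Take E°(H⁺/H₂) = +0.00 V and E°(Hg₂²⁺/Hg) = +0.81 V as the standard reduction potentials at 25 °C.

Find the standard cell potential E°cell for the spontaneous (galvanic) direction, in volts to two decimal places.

+0.81 V

The Hg₂²⁺/Hg couple has the higher reduction potential, so it is the cathode; H⁺/H₂ is oxidised at the anode.
E°cell = E°(cathode) − E°(anode) = (+0.81) − (+0.00) = +0.81 V.
Since E°cell > 0, the reaction is spontaneous under standard conditions.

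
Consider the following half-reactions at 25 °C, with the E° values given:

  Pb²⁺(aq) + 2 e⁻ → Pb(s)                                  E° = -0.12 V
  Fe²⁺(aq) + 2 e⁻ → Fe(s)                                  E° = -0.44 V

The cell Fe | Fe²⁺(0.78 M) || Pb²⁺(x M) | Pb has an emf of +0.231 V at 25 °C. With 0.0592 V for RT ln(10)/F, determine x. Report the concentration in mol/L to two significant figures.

0.00077 M

Pb²⁺/Pb is the cathode, Fe²⁺/Fe the anode: E°cell = +0.32 V, n = 2.
Overall reaction: Pb²⁺(aq) + Fe(s) → Pb(s) + Fe²⁺(aq); Q = [Fe²⁺]^1/[Pb²⁺]^1.
From E = E° − (0.0592/n) log Q: log Q = (E° − E)·n/0.0592 = (+0.32 − (+0.231))·2/0.0592 = 3.0068.
So 1·log[Pb²⁺] = 1·log(0.78) − log Q = -0.1079 − (3.0068) = -3.1147; [Pb²⁺] = 10^(-3.1147) ≈ 0.00077 M.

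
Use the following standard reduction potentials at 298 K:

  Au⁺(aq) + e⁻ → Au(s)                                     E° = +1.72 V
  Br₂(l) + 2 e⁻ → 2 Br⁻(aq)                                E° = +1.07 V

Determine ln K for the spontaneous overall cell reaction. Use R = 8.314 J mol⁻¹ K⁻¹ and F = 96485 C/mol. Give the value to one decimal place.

Cathode: Au⁺/Au; anode: Br₂/Br⁻. E°cell = (+1.72) − (+1.07) = +0.65 V, with n = 2.
ΔG° = −nFE° = −RT ln K, so ln K = nFE°/(RT) = (2)(96485)(+0.65) / ((8.314)(298)) = 50.626.

50.6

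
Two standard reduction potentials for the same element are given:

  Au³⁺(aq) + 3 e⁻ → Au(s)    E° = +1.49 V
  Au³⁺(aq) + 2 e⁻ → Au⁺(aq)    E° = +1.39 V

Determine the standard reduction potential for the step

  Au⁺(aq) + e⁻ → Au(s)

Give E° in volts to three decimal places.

Sequential free energies add, so n₃E°₃ = n₁E°₁ + n₂E°₂.
With n₃ = 3, and the known step contributing 2×(+1.39) V, the unknown satisfies 1·E° = 3×(+1.49) − 2×(+1.39) = +1.690.
E° = +1.690 / 1 = +1.690 V.

+1.690 V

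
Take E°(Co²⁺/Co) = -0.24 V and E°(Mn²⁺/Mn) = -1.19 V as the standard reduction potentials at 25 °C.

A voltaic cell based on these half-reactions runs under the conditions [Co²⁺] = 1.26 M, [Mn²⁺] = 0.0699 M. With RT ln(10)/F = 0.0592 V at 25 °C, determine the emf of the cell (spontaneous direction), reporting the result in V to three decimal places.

Co²⁺/Co is the cathode (higher E°), Mn²⁺/Mn the anode: E°cell = -0.24 − (-1.19) = +0.95 V, n = 2.
Overall: Co²⁺(aq) + Mn(s) → Co(s) + Mn²⁺(aq)
Q = [Mn²⁺] / ([Co²⁺]); log Q = -1.256.
E = E° − (0.0592/n) log Q = +0.95 − (0.0592/2)(-1.256) = +0.987 V.

+0.987 V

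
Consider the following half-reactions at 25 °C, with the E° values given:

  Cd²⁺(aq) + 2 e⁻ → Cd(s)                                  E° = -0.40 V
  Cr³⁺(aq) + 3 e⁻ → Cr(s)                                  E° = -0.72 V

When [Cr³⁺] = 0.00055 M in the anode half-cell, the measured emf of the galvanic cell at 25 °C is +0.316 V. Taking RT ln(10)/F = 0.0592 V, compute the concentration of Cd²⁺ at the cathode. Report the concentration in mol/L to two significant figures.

Cd²⁺/Cd is the cathode, Cr³⁺/Cr the anode: E°cell = +0.32 V, n = 6.
Overall reaction: 3 Cd²⁺(aq) + 2 Cr(s) → 3 Cd(s) + 2 Cr³⁺(aq); Q = [Cr³⁺]^2/[Cd²⁺]^3.
From E = E° − (0.0592/n) log Q: log Q = (E° − E)·n/0.0592 = (+0.32 − (+0.316))·6/0.0592 = 0.4054.
So 3·log[Cd²⁺] = 2·log(0.00055) − log Q = -6.5193 − (0.4054) = -6.9247; log[Cd²⁺] = -6.9247 / 3 = -2.3082; [Cd²⁺] = 10^(-2.3082) ≈ 0.0049 M.

0.0049 M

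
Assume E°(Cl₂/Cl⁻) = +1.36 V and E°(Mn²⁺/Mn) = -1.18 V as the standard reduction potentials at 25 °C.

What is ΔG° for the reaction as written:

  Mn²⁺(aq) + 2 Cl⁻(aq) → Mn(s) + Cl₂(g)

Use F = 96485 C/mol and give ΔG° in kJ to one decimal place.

+490.1 kJ

As written, Mn²⁺/Mn is reduced (cathode) and Cl₂/Cl⁻ is oxidised (anode), so E°cell = (-1.18) − (+1.36) = -2.54 V.
Balancing electrons gives n = 2.
ΔG° = −nFE° = −(2)(96485)(-2.54) = 490,144 J = +490.1 kJ.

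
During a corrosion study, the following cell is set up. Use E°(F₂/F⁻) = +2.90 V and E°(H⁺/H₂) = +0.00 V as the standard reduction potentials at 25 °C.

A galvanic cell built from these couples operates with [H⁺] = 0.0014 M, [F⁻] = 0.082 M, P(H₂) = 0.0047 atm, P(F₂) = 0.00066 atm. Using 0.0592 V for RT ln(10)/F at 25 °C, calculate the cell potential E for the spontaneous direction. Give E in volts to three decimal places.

F₂/F⁻ is the cathode (higher E°), H⁺/H₂ the anode: E°cell = +2.90 − (+0.00) = +2.90 V, n = 2.
Overall: F₂(g) + H₂(g) → 2 F⁻(aq) + 2 H⁺(aq)
Q = [F⁻]^2·[H⁺]^2 / (P(F₂)·P(H₂)); log Q = -2.372.
E = E° − (0.0592/n) log Q = +2.90 − (0.0592/2)(-2.372) = +2.970 V.

+2.970 V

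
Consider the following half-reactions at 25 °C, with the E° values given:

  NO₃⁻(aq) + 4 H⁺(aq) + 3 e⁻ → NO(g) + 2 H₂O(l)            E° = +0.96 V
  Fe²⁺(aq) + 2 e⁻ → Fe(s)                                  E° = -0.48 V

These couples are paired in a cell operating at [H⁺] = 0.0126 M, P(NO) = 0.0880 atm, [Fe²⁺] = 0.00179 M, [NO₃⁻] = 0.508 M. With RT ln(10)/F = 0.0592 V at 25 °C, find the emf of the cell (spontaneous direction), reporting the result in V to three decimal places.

+1.386 V

NO₃⁻/NO is the cathode (higher E°), Fe²⁺/Fe the anode: E°cell = +0.96 − (-0.48) = +1.44 V, n = 6.
Overall: 2 NO₃⁻(aq) + 8 H⁺(aq) + 3 Fe(s) → 2 NO(g) + 4 H₂O(l) + 3 Fe²⁺(aq)
Q = P(NO)^2·[Fe²⁺]^3 / ([NO₃⁻]^2·[H⁺]^8); log Q = 5.433.
E = E° − (0.0592/n) log Q = +1.44 − (0.0592/6)(5.433) = +1.386 V.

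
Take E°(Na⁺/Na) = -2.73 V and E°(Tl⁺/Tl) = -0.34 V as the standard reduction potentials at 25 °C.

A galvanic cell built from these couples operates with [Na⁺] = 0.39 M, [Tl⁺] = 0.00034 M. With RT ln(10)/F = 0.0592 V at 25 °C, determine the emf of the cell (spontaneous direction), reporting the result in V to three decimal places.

Tl⁺/Tl is the cathode (higher E°), Na⁺/Na the anode: E°cell = -0.34 − (-2.73) = +2.39 V, n = 1.
Overall: Tl⁺(aq) + Na(s) → Tl(s) + Na⁺(aq)
Q = [Na⁺] / ([Tl⁺]); log Q = 3.060.
E = E° − (0.0592/n) log Q = +2.39 − (0.0592/1)(3.060) = +2.209 V.

+2.209 V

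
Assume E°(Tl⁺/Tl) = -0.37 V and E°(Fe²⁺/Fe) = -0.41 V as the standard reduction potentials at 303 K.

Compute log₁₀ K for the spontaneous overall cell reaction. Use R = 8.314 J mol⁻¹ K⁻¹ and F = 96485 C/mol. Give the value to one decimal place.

1.3

Cathode: Tl⁺/Tl; anode: Fe²⁺/Fe. E°cell = (-0.37) − (-0.41) = +0.04 V, with n = 2.
ΔG° = −nFE° = −RT ln K, so ln K = nFE°/(RT) = (2)(96485)(+0.04) / ((8.314)(303)) = 3.064.
log₁₀ K = 3.064 / ln 10 = 1.3.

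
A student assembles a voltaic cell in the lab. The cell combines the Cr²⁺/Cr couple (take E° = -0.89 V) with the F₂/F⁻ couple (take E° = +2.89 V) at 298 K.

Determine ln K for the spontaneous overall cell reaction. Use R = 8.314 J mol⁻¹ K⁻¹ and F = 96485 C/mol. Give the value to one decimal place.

294.4

Cathode: F₂/F⁻; anode: Cr²⁺/Cr. E°cell = (+2.89) − (-0.89) = +3.78 V, with n = 2.
ΔG° = −nFE° = −RT ln K, so ln K = nFE°/(RT) = (2)(96485)(+3.78) / ((8.314)(298)) = 294.412.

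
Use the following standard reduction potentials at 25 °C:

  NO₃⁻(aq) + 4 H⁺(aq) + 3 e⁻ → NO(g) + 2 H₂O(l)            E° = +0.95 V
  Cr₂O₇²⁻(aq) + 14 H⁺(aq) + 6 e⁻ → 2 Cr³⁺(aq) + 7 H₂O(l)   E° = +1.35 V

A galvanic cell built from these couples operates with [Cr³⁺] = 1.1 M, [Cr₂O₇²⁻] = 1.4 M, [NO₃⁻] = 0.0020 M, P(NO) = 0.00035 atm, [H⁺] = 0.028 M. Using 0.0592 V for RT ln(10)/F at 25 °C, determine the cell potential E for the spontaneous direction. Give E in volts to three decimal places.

+0.294 V

Cr₂O₇²⁻/Cr³⁺ is the cathode (higher E°), NO₃⁻/NO the anode: E°cell = +1.35 − (+0.95) = +0.40 V, n = 6.
Overall: Cr₂O₇²⁻(aq) + 6 H⁺(aq) + 2 NO(g) → 2 Cr³⁺(aq) + 3 H₂O(l) + 2 NO₃⁻(aq)
Q = [Cr³⁺]^2·[NO₃⁻]^2 / ([Cr₂O₇²⁻]·[H⁺]^6·P(NO)^2); log Q = 10.768.
E = E° − (0.0592/n) log Q = +0.40 − (0.0592/6)(10.768) = +0.294 V.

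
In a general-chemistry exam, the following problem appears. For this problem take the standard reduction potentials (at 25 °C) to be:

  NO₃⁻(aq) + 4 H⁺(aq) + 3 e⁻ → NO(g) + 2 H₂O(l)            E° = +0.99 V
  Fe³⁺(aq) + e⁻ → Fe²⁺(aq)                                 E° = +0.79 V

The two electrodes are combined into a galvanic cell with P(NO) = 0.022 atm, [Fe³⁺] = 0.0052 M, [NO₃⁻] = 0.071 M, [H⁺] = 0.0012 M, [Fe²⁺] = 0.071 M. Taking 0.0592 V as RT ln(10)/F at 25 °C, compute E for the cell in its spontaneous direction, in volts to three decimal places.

NO₃⁻/NO is the cathode (higher E°), Fe³⁺/Fe²⁺ the anode: E°cell = +0.99 − (+0.79) = +0.20 V, n = 3.
Overall: NO₃⁻(aq) + 4 H⁺(aq) + 3 Fe²⁺(aq) → NO(g) + 2 H₂O(l) + 3 Fe³⁺(aq)
Q = P(NO)·[Fe³⁺]^3 / ([NO₃⁻]·[H⁺]^4·[Fe²⁺]^3); log Q = 7.769.
E = E° − (0.0592/n) log Q = +0.20 − (0.0592/3)(7.769) = +0.047 V.

+0.047 V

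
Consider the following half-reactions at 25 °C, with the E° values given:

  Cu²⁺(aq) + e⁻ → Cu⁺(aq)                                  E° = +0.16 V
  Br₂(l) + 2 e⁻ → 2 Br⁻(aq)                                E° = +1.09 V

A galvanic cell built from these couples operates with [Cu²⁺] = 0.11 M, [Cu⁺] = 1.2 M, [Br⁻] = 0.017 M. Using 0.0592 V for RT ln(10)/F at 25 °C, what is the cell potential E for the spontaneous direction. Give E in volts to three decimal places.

+1.096 V

Br₂/Br⁻ is the cathode (higher E°), Cu²⁺/Cu⁺ the anode: E°cell = +1.09 − (+0.16) = +0.93 V, n = 2.
Overall: Br₂(l) + 2 Cu⁺(aq) → 2 Br⁻(aq) + 2 Cu²⁺(aq)
Q = [Br⁻]^2·[Cu²⁺]^2 / ([Cu⁺]^2); log Q = -5.615.
E = E° − (0.0592/n) log Q = +0.93 − (0.0592/2)(-5.615) = +1.096 V.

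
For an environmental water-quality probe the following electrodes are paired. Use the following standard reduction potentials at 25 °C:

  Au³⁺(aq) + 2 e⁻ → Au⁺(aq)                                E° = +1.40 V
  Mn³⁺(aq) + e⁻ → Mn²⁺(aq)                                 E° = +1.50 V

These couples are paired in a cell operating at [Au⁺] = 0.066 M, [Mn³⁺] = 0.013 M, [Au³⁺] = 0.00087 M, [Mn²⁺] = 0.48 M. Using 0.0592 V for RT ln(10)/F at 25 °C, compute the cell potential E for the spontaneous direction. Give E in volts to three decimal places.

+0.063 V

Mn³⁺/Mn²⁺ is the cathode (higher E°), Au³⁺/Au⁺ the anode: E°cell = +1.50 − (+1.40) = +0.10 V, n = 2.
Overall: 2 Mn³⁺(aq) + Au⁺(aq) → 2 Mn²⁺(aq) + Au³⁺(aq)
Q = [Mn²⁺]^2·[Au³⁺] / ([Mn³⁺]^2·[Au⁺]); log Q = 1.255.
E = E° − (0.0592/n) log Q = +0.10 − (0.0592/2)(1.255) = +0.063 V.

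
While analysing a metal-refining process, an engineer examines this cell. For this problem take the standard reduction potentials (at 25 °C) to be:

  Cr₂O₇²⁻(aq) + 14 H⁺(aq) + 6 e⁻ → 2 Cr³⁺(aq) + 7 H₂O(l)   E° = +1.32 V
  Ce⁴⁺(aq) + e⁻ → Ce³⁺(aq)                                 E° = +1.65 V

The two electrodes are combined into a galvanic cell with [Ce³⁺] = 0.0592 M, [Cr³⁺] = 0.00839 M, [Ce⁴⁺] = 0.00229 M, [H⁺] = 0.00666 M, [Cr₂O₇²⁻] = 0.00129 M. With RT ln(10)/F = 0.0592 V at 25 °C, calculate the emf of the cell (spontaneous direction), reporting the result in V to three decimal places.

+0.535 V

Ce⁴⁺/Ce³⁺ is the cathode (higher E°), Cr₂O₇²⁻/Cr³⁺ the anode: E°cell = +1.65 − (+1.32) = +0.33 V, n = 6.
Overall: 6 Ce⁴⁺(aq) + 2 Cr³⁺(aq) + 7 H₂O(l) → 6 Ce³⁺(aq) + Cr₂O₇²⁻(aq) + 14 H⁺(aq)
Q = [Ce³⁺]^6·[Cr₂O₇²⁻]·[H⁺]^14 / ([Ce⁴⁺]^6·[Cr³⁺]^2); log Q = -20.733.
E = E° − (0.0592/n) log Q = +0.33 − (0.0592/6)(-20.733) = +0.535 V.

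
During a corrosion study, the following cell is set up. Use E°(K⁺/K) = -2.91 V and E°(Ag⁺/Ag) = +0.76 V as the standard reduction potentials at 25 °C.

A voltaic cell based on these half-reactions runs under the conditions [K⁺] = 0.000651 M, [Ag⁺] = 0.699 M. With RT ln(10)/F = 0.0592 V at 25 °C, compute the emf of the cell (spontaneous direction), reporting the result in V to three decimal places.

+3.849 V

Ag⁺/Ag is the cathode (higher E°), K⁺/K the anode: E°cell = +0.76 − (-2.91) = +3.67 V, n = 1.
Overall: Ag⁺(aq) + K(s) → Ag(s) + K⁺(aq)
Q = [K⁺] / ([Ag⁺]); log Q = -3.031.
E = E° − (0.0592/n) log Q = +3.67 − (0.0592/1)(-3.031) = +3.849 V.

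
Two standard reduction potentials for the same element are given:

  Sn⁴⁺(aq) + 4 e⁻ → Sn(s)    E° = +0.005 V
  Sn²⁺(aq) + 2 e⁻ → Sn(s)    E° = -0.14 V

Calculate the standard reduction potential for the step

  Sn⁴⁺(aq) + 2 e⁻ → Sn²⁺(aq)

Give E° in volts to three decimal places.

Sequential free energies add, so n₃E°₃ = n₁E°₁ + n₂E°₂.
With n₃ = 4, and the known step contributing 2×(-0.14) V, the unknown satisfies 2·E° = 4×(+0.005) − 2×(-0.14) = +0.300.
E° = +0.300 / 2 = +0.150 V.

+0.150 V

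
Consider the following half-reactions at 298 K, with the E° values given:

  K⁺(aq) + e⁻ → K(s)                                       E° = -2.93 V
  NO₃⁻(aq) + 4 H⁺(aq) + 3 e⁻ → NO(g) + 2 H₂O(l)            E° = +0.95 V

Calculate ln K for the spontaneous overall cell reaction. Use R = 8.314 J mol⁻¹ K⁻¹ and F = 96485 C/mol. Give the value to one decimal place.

453.3

Cathode: NO₃⁻/NO; anode: K⁺/K. E°cell = (+0.95) − (-2.93) = +3.88 V, with n = 3.
ΔG° = −nFE° = −RT ln K, so ln K = nFE°/(RT) = (3)(96485)(+3.88) / ((8.314)(298)) = 453.301.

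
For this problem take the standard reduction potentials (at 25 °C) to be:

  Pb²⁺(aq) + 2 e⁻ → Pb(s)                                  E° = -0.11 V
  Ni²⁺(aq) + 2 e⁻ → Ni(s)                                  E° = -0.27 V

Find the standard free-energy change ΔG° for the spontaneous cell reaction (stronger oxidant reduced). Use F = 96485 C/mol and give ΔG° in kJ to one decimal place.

Pb²⁺/Pb (E° = -0.11 V) is the cathode; Ni²⁺/Ni (E° = -0.27 V) is the anode, so E°cell = +0.16 V.
Balancing electrons gives n = 2 (lcm of 2 and 2).
ΔG° = −nFE° = −(2)(96485)(+0.16) = -30,875 J = -30.9 kJ.

-30.9 kJ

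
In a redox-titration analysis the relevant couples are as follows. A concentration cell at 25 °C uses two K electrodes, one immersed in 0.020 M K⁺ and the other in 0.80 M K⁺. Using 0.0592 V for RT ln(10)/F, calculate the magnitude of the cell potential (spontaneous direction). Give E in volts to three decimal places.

+0.095 V

For a concentration cell E°cell = 0. The 0.80 M side is the cathode (reduction is favoured where [K⁺] is higher).
With n = 1, E = −(0.0592/1) log([K⁺]ₐₙ/[K⁺]꜀ₐₜ) = −(0.0592/1) log(0.02/0.8) = −(0.0592/1)(-1.602) = +0.095 V.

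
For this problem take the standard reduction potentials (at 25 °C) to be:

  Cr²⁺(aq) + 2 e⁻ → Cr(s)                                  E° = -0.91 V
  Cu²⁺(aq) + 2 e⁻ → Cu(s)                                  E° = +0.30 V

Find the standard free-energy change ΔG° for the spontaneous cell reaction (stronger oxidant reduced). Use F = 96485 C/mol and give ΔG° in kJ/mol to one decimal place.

-233.5 kJ/mol

Cu²⁺/Cu (E° = +0.30 V) is the cathode; Cr²⁺/Cr (E° = -0.91 V) is the anode, so E°cell = +1.21 V.
Balancing electrons gives n = 2 (lcm of 2 and 2).
ΔG° = −nFE° = −(2)(96485)(+1.21) = -233,494 J = -233.5 kJ/mol.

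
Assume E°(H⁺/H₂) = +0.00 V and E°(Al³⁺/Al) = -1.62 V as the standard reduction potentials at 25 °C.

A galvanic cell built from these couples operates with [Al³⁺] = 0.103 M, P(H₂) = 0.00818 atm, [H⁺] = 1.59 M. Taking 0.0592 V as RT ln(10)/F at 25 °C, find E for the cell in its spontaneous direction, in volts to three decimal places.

H⁺/H₂ is the cathode (higher E°), Al³⁺/Al the anode: E°cell = +0.00 − (-1.62) = +1.62 V, n = 6.
Overall: 6 H⁺(aq) + 2 Al(s) → 3 H₂(g) + 2 Al³⁺(aq)
Q = P(H₂)^3·[Al³⁺]^2 / ([H⁺]^6); log Q = -9.444.
E = E° − (0.0592/n) log Q = +1.62 − (0.0592/6)(-9.444) = +1.713 V.

+1.713 V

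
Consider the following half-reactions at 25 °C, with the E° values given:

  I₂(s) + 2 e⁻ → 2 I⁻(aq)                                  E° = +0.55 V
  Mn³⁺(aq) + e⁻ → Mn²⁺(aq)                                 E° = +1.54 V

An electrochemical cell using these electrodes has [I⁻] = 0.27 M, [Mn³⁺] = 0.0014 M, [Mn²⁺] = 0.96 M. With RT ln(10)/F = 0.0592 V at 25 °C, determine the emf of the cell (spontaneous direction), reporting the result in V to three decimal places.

+0.788 V

Mn³⁺/Mn²⁺ is the cathode (higher E°), I₂/I⁻ the anode: E°cell = +1.54 − (+0.55) = +0.99 V, n = 2.
Overall: 2 Mn³⁺(aq) + 2 I⁻(aq) → 2 Mn²⁺(aq) + I₂(s)
Q = [Mn²⁺]^2 / ([Mn³⁺]^2·[I⁻]^2); log Q = 6.810.
E = E° − (0.0592/n) log Q = +0.99 − (0.0592/2)(6.810) = +0.788 V.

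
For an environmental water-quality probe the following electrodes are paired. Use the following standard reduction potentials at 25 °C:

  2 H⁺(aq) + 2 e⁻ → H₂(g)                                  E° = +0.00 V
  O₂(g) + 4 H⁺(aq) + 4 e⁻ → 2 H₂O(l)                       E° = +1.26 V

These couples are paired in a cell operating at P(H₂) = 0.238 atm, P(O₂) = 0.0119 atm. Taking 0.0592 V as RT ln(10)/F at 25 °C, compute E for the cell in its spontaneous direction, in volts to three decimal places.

O₂/H₂O is the cathode (higher E°), H⁺/H₂ the anode: E°cell = +1.26 − (+0.00) = +1.26 V, n = 4.
Overall: O₂(g) + 2 H₂(g) → 2 H₂O(l)
Q = 1 / (P(O₂)·P(H₂)^2); log Q = 3.171.
E = E° − (0.0592/n) log Q = +1.26 − (0.0592/4)(3.171) = +1.213 V.

+1.213 V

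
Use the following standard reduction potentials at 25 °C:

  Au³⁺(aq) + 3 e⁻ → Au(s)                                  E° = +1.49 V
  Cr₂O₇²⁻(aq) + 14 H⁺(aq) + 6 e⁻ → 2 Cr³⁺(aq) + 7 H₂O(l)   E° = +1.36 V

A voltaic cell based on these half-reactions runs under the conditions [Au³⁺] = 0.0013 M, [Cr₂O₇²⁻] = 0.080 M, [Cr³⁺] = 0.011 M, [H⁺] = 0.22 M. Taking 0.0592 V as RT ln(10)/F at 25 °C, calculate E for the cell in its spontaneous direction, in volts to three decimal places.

+0.136 V

Au³⁺/Au is the cathode (higher E°), Cr₂O₇²⁻/Cr³⁺ the anode: E°cell = +1.49 − (+1.36) = +0.13 V, n = 6.
Overall: 2 Au³⁺(aq) + 2 Cr³⁺(aq) + 7 H₂O(l) → 2 Au(s) + Cr₂O₇²⁻(aq) + 14 H⁺(aq)
Q = [Cr₂O₇²⁻]·[H⁺]^14 / ([Au³⁺]^2·[Cr³⁺]^2); log Q = -0.614.
E = E° − (0.0592/n) log Q = +0.13 − (0.0592/6)(-0.614) = +0.136 V.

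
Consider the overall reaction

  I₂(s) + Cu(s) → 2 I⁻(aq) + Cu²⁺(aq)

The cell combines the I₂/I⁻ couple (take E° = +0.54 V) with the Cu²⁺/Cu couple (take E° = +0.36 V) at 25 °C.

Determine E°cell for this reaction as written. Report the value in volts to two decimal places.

The I₂/I⁻ couple has the higher reduction potential, so it is the cathode; Cu²⁺/Cu is oxidised at the anode.
E°cell = E°(cathode) − E°(anode) = (+0.54) − (+0.36) = +0.18 V.
Since E°cell > 0, the reaction is spontaneous under standard conditions.

+0.18 V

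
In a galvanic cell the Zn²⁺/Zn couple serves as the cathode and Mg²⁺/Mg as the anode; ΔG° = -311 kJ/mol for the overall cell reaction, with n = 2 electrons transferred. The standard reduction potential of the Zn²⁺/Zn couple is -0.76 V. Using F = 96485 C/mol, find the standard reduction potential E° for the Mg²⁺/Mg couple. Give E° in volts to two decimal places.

E°cell = −ΔG°/(nF) = −(-311×10³)/((2)(96485)) = +1.612 V.
Since Zn²⁺/Zn is the cathode and Mg²⁺/Mg the anode, E°cell = E°(Zn²⁺/Zn) − E°(Mg²⁺/Mg).
So E°(Mg²⁺/Mg) = E°(Zn²⁺/Zn) − E°cell = (-0.76) − (+1.612) = -2.37 V.

-2.37 V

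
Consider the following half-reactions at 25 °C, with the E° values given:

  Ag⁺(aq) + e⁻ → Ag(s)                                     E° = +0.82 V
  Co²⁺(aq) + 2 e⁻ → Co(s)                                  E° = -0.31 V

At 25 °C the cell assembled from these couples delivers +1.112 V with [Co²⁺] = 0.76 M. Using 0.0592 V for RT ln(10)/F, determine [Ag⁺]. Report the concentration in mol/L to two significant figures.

0.43 M

Ag⁺/Ag is the cathode, Co²⁺/Co the anode: E°cell = +1.13 V, n = 2.
Overall reaction: 2 Ag⁺(aq) + Co(s) → 2 Ag(s) + Co²⁺(aq); Q = [Co²⁺]^1/[Ag⁺]^2.
From E = E° − (0.0592/n) log Q: log Q = (E° − E)·n/0.0592 = (+1.13 − (+1.112))·2/0.0592 = 0.6081.
So 2·log[Ag⁺] = 1·log(0.76) − log Q = -0.1192 − (0.6081) = -0.7273; log[Ag⁺] = -0.7273 / 2 = -0.3636; [Ag⁺] = 10^(-0.3636) ≈ 0.43 M.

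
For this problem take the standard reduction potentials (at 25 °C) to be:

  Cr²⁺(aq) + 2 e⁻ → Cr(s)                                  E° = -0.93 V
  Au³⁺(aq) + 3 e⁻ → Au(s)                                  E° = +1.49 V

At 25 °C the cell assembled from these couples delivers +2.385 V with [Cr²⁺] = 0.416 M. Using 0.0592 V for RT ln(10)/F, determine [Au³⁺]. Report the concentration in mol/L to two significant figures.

Au³⁺/Au is the cathode, Cr²⁺/Cr the anode: E°cell = +2.42 V, n = 6.
Overall reaction: 2 Au³⁺(aq) + 3 Cr(s) → 2 Au(s) + 3 Cr²⁺(aq); Q = [Cr²⁺]^3/[Au³⁺]^2.
From E = E° − (0.0592/n) log Q: log Q = (E° − E)·n/0.0592 = (+2.42 − (+2.385))·6/0.0592 = 3.5473.
So 2·log[Au³⁺] = 3·log(0.416) − log Q = -1.1427 − (3.5473) = -4.6900; log[Au³⁺] = -4.6900 / 2 = -2.3450; [Au³⁺] = 10^(-2.3450) ≈ 0.0045 M.

0.0045 M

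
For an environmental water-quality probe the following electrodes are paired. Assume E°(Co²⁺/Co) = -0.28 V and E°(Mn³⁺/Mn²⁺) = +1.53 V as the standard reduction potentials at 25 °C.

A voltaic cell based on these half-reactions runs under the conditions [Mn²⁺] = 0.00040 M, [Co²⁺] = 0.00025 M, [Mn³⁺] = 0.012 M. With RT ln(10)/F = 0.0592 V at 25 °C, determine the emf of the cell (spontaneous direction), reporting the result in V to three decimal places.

Mn³⁺/Mn²⁺ is the cathode (higher E°), Co²⁺/Co the anode: E°cell = +1.53 − (-0.28) = +1.81 V, n = 2.
Overall: 2 Mn³⁺(aq) + Co(s) → 2 Mn²⁺(aq) + Co²⁺(aq)
Q = [Mn²⁺]^2·[Co²⁺] / ([Mn³⁺]^2); log Q = -6.556.
E = E° − (0.0592/n) log Q = +1.81 − (0.0592/2)(-6.556) = +2.004 V.

+2.004 V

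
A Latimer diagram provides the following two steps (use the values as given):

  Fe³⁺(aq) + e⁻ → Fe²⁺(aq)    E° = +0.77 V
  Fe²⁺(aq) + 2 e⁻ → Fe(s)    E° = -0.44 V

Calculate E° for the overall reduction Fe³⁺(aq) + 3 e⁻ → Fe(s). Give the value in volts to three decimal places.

-0.037 V

Since ΔG° = −nFE° is additive over sequential reductions, n₃E°₃ = n₁E°₁ + n₂E°₂.
E°₃ = (1×+0.77 + 2×-0.44) / 3 = (-0.110) / 3 = -0.037 V.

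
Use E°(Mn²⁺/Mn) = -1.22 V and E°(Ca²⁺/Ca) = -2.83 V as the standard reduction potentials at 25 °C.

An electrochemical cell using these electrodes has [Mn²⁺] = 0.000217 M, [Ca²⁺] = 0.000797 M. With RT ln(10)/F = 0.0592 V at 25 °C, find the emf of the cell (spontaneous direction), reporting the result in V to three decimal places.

Mn²⁺/Mn is the cathode (higher E°), Ca²⁺/Ca the anode: E°cell = -1.22 − (-2.83) = +1.61 V, n = 2.
Overall: Mn²⁺(aq) + Ca(s) → Mn(s) + Ca²⁺(aq)
Q = [Ca²⁺] / ([Mn²⁺]); log Q = 0.565.
E = E° − (0.0592/n) log Q = +1.61 − (0.0592/2)(0.565) = +1.593 V.

+1.593 V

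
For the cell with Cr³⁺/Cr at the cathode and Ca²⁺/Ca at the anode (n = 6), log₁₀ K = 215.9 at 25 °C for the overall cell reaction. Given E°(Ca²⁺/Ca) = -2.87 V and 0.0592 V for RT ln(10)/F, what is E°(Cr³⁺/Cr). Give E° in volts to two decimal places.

E°cell = (0.0592/n)·log K = (0.0592/6)(215.9) = +2.130 V.
Since Cr³⁺/Cr is the cathode and Ca²⁺/Ca the anode, E°cell = E°(Cr³⁺/Cr) − E°(Ca²⁺/Ca).
So E°(Cr³⁺/Cr) = E°cell + E°(Ca²⁺/Ca) = +2.130 + (-2.87) = -0.74 V.

-0.74 V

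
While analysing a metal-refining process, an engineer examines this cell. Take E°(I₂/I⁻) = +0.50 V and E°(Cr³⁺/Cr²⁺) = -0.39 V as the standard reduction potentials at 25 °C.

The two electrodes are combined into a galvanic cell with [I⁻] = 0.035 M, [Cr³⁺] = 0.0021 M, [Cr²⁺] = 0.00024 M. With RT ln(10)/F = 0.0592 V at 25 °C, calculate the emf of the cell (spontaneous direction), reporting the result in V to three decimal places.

+0.920 V

I₂/I⁻ is the cathode (higher E°), Cr³⁺/Cr²⁺ the anode: E°cell = +0.50 − (-0.39) = +0.89 V, n = 2.
Overall: I₂(s) + 2 Cr²⁺(aq) → 2 I⁻(aq) + 2 Cr³⁺(aq)
Q = [I⁻]^2·[Cr³⁺]^2 / ([Cr²⁺]^2); log Q = -1.028.
E = E° − (0.0592/n) log Q = +0.89 − (0.0592/2)(-1.028) = +0.920 V.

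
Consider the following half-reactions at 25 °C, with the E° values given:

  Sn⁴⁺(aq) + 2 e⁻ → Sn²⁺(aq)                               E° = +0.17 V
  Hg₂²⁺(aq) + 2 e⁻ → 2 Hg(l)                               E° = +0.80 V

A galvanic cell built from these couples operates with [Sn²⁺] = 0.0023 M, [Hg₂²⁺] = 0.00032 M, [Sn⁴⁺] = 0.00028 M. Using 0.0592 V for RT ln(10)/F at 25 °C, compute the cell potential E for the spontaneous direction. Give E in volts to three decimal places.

Hg₂²⁺/Hg is the cathode (higher E°), Sn⁴⁺/Sn²⁺ the anode: E°cell = +0.80 − (+0.17) = +0.63 V, n = 2.
Overall: Hg₂²⁺(aq) + Sn²⁺(aq) → 2 Hg(l) + Sn⁴⁺(aq)
Q = [Sn⁴⁺] / ([Hg₂²⁺]·[Sn²⁺]); log Q = 2.580.
E = E° − (0.0592/n) log Q = +0.63 − (0.0592/2)(2.580) = +0.554 V.

+0.554 V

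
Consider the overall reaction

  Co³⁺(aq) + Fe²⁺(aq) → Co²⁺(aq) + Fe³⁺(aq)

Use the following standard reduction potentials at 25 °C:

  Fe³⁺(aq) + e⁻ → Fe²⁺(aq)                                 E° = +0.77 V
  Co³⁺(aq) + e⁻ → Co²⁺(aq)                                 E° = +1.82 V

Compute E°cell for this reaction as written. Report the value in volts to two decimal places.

+1.05 V

The Co³⁺/Co²⁺ couple has the higher reduction potential, so it is the cathode; Fe³⁺/Fe²⁺ is oxidised at the anode.
E°cell = E°(cathode) − E°(anode) = (+1.82) − (+0.77) = +1.05 V.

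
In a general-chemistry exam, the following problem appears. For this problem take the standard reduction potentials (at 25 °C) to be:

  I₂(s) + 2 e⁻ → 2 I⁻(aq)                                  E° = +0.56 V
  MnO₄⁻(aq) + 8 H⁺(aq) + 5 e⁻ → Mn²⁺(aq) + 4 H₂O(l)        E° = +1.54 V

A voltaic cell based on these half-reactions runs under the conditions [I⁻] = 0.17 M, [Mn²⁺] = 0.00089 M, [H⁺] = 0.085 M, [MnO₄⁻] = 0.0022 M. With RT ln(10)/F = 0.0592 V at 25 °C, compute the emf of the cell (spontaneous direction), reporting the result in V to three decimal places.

+0.838 V

MnO₄⁻/Mn²⁺ is the cathode (higher E°), I₂/I⁻ the anode: E°cell = +1.54 − (+0.56) = +0.98 V, n = 10.
Overall: 2 MnO₄⁻(aq) + 16 H⁺(aq) + 10 I⁻(aq) → 2 Mn²⁺(aq) + 8 H₂O(l) + 5 I₂(s)
Q = [Mn²⁺]^2 / ([MnO₄⁻]^2·[H⁺]^16·[I⁻]^10); log Q = 24.039.
E = E° − (0.0592/n) log Q = +0.98 − (0.0592/10)(24.039) = +0.838 V.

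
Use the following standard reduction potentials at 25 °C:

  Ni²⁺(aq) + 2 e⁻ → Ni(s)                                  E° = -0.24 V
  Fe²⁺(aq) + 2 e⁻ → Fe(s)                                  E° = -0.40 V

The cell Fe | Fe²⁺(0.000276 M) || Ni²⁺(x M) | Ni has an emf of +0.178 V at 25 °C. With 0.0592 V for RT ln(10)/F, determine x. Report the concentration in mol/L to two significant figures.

0.0011 M

Ni²⁺/Ni is the cathode, Fe²⁺/Fe the anode: E°cell = +0.16 V, n = 2.
Overall reaction: Ni²⁺(aq) + Fe(s) → Ni(s) + Fe²⁺(aq); Q = [Fe²⁺]^1/[Ni²⁺]^1.
From E = E° − (0.0592/n) log Q: log Q = (E° − E)·n/0.0592 = (+0.16 − (+0.178))·2/0.0592 = -0.6081.
So 1·log[Ni²⁺] = 1·log(0.000276) − log Q = -3.5591 − (-0.6081) = -2.9510; [Ni²⁺] = 10^(-2.9510) ≈ 0.0011 M.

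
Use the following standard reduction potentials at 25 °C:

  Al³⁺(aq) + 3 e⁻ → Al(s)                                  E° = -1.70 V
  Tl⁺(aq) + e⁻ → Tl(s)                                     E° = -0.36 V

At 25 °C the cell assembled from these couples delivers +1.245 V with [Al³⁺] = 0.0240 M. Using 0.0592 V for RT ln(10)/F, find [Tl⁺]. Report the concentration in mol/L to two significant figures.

0.0072 M

Tl⁺/Tl is the cathode, Al³⁺/Al the anode: E°cell = +1.34 V, n = 3.
Overall reaction: 3 Tl⁺(aq) + Al(s) → 3 Tl(s) + Al³⁺(aq); Q = [Al³⁺]^1/[Tl⁺]^3.
From E = E° − (0.0592/n) log Q: log Q = (E° − E)·n/0.0592 = (+1.34 − (+1.245))·3/0.0592 = 4.8142.
So 3·log[Tl⁺] = 1·log(0.024) − log Q = -1.6198 − (4.8142) = -6.4340; log[Tl⁺] = -6.4340 / 3 = -2.1447; [Tl⁺] = 10^(-2.1447) ≈ 0.0072 M.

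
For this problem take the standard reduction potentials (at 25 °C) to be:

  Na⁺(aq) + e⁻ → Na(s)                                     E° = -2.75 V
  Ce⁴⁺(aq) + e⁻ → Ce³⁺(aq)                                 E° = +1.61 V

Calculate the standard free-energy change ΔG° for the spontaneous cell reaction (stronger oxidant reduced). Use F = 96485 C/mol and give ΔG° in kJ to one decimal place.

Ce⁴⁺/Ce³⁺ (E° = +1.61 V) is the cathode; Na⁺/Na (E° = -2.75 V) is the anode, so E°cell = +4.36 V.
Balancing electrons gives n = 1 (lcm of 1 and 1).
ΔG° = −nFE° = −(1)(96485)(+4.36) = -420,675 J = -420.7 kJ.

-420.7 kJ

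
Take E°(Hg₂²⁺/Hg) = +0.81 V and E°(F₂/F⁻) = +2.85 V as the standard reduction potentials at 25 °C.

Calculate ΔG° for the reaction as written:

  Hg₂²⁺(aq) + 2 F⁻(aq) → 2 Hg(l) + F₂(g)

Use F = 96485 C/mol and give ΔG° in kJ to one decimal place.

+393.7 kJ

As written, Hg₂²⁺/Hg is reduced (cathode) and F₂/F⁻ is oxidised (anode), so E°cell = (+0.81) − (+2.85) = -2.04 V.
Balancing electrons gives n = 2.
ΔG° = −nFE° = −(2)(96485)(-2.04) = 393,659 J = +393.7 kJ.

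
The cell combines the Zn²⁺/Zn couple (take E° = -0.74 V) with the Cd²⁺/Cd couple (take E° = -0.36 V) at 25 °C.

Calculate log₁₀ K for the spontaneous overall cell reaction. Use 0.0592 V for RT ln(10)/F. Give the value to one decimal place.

Cathode: Cd²⁺/Cd; anode: Zn²⁺/Zn. E°cell = +0.38 V, n = 2.
log K = nE°cell / 0.0592 = (2)(+0.38) / 0.0592 = 12.8.

12.8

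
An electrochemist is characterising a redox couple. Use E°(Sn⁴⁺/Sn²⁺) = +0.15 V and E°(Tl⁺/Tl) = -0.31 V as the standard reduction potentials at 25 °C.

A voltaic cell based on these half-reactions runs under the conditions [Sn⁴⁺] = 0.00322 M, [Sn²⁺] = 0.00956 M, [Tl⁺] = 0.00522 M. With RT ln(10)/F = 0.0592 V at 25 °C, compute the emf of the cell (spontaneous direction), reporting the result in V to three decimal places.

Sn⁴⁺/Sn²⁺ is the cathode (higher E°), Tl⁺/Tl the anode: E°cell = +0.15 − (-0.31) = +0.46 V, n = 2.
Overall: Sn⁴⁺(aq) + 2 Tl(s) → Sn²⁺(aq) + 2 Tl⁺(aq)
Q = [Sn²⁺]·[Tl⁺]^2 / ([Sn⁴⁺]); log Q = -4.092.
E = E° − (0.0592/n) log Q = +0.46 − (0.0592/2)(-4.092) = +0.581 V.

+0.581 V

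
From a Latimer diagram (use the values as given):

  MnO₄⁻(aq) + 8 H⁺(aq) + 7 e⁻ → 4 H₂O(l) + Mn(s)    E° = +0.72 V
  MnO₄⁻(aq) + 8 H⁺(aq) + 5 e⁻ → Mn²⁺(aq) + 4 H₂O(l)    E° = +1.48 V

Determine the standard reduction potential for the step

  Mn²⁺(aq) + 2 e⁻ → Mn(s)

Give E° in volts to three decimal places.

-1.180 V

Sequential free energies add, so n₃E°₃ = n₁E°₁ + n₂E°₂.
With n₃ = 7, and the known step contributing 5×(+1.48) V, the unknown satisfies 2·E° = 7×(+0.72) − 5×(+1.48) = -2.360.
E° = -2.360 / 2 = -1.180 V.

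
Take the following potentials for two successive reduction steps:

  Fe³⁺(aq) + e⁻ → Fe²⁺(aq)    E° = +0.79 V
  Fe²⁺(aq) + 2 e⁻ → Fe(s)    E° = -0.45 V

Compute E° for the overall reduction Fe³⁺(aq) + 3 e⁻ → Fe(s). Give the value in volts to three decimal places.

-0.037 V

Since ΔG° = −nFE° is additive over sequential reductions, n₃E°₃ = n₁E°₁ + n₂E°₂.
E°₃ = (1×+0.79 + 2×-0.45) / 3 = (-0.110) / 3 = -0.037 V.
Simply averaging or adding the two E° values would be wrong; the electron-weighted sum is required.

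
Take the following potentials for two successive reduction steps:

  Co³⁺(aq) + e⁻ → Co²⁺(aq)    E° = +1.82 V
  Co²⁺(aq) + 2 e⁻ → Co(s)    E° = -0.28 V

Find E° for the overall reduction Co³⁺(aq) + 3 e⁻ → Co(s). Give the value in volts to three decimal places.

+0.420 V

Standard free energies of sequential steps add: ΔG°₃ = ΔG°₁ + ΔG°₂, so n₃E°₃ = n₁E°₁ + n₂E°₂.
E°₃ = (1×+1.82 + 2×-0.28) / 3 = (+1.260) / 3 = +0.420 V.
E° values themselves are not directly additive — weighting by electron count is essential.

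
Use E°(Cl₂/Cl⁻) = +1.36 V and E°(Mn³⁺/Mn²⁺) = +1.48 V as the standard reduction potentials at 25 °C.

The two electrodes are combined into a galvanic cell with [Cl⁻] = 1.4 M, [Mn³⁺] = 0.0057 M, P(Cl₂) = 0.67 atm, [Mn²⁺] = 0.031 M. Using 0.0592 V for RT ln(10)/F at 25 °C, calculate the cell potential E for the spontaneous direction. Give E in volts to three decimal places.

Mn³⁺/Mn²⁺ is the cathode (higher E°), Cl₂/Cl⁻ the anode: E°cell = +1.48 − (+1.36) = +0.12 V, n = 2.
Overall: 2 Mn³⁺(aq) + 2 Cl⁻(aq) → 2 Mn²⁺(aq) + Cl₂(g)
Q = [Mn²⁺]^2·P(Cl₂) / ([Mn³⁺]^2·[Cl⁻]^2); log Q = 1.005.
E = E° − (0.0592/n) log Q = +0.12 − (0.0592/2)(1.005) = +0.090 V.

+0.090 V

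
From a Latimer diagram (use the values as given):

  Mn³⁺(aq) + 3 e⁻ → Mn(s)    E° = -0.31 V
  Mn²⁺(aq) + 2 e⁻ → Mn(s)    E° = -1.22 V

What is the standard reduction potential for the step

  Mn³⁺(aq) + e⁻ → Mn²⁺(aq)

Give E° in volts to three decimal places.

+1.510 V

Sequential free energies add, so n₃E°₃ = n₁E°₁ + n₂E°₂.
With n₃ = 3, and the known step contributing 2×(-1.22) V, the unknown satisfies 1·E° = 3×(-0.31) − 2×(-1.22) = +1.510.
E° = +1.510 / 1 = +1.510 V.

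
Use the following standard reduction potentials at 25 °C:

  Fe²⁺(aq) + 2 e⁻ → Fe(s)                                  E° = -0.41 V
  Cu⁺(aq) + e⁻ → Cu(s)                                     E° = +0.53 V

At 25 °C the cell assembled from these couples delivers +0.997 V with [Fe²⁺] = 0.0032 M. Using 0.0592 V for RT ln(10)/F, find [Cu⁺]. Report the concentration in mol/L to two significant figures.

0.52 M

Cu⁺/Cu is the cathode, Fe²⁺/Fe the anode: E°cell = +0.94 V, n = 2.
Overall reaction: 2 Cu⁺(aq) + Fe(s) → 2 Cu(s) + Fe²⁺(aq); Q = [Fe²⁺]^1/[Cu⁺]^2.
From E = E° − (0.0592/n) log Q: log Q = (E° − E)·n/0.0592 = (+0.94 − (+0.997))·2/0.0592 = -1.9257.
So 2·log[Cu⁺] = 1·log(0.0032) − log Q = -2.4949 − (-1.9257) = -0.5692; log[Cu⁺] = -0.5692 / 2 = -0.2846; [Cu⁺] = 10^(-0.2846) ≈ 0.52 M.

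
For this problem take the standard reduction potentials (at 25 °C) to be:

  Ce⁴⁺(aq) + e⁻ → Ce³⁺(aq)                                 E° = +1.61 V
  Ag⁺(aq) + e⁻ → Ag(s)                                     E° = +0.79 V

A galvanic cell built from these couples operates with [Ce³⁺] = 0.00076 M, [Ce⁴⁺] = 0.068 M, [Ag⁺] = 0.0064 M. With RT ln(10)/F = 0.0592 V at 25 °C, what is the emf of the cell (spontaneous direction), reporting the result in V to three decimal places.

+1.065 V

Ce⁴⁺/Ce³⁺ is the cathode (higher E°), Ag⁺/Ag the anode: E°cell = +1.61 − (+0.79) = +0.82 V, n = 1.
Overall: Ce⁴⁺(aq) + Ag(s) → Ce³⁺(aq) + Ag⁺(aq)
Q = [Ce³⁺]·[Ag⁺] / ([Ce⁴⁺]); log Q = -4.146.
E = E° − (0.0592/n) log Q = +0.82 − (0.0592/1)(-4.146) = +1.065 V.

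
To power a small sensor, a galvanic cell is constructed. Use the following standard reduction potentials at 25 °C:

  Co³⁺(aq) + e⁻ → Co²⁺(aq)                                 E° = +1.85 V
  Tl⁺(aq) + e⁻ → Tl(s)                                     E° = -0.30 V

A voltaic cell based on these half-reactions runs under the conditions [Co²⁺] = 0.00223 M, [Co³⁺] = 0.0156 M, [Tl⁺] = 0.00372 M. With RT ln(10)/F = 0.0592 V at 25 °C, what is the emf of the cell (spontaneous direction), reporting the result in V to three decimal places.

Co³⁺/Co²⁺ is the cathode (higher E°), Tl⁺/Tl the anode: E°cell = +1.85 − (-0.30) = +2.15 V, n = 1.
Overall: Co³⁺(aq) + Tl(s) → Co²⁺(aq) + Tl⁺(aq)
Q = [Co²⁺]·[Tl⁺] / ([Co³⁺]); log Q = -3.274.
E = E° − (0.0592/n) log Q = +2.15 − (0.0592/1)(-3.274) = +2.344 V.

+2.344 V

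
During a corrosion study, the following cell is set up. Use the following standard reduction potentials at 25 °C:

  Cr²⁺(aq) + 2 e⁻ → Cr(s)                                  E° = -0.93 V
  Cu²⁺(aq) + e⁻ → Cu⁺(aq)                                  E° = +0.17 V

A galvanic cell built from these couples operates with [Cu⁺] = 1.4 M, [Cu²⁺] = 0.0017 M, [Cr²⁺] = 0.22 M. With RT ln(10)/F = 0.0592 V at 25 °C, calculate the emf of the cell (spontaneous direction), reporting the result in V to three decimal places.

+0.947 V

Cu²⁺/Cu⁺ is the cathode (higher E°), Cr²⁺/Cr the anode: E°cell = +0.17 − (-0.93) = +1.10 V, n = 2.
Overall: 2 Cu²⁺(aq) + Cr(s) → 2 Cu⁺(aq) + Cr²⁺(aq)
Q = [Cu⁺]^2·[Cr²⁺] / ([Cu²⁺]^2); log Q = 5.174.
E = E° − (0.0592/n) log Q = +1.10 − (0.0592/2)(5.174) = +0.947 V.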